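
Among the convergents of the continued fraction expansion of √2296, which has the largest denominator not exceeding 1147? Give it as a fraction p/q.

54577/1139

√2296 = [47; 1, 10, 1, 94, …] (period length 4).
Convergents:
  p_0/q_0 = 47/1
  p_1/q_1 = 48/1
  p_2/q_2 = 527/11
  p_3/q_3 = 575/12
  p_4/q_4 = 54577/1139
  p_5/q_5 = 55152/1151
q_4 = 1139 ≤ 1147 < 1151 = q_5, so the answer is 54577/1139.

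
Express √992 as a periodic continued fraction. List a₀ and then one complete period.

a₀ = ⌊√992⌋ = 31.
With m₀=0, d₀=1 and mₖ₊₁ = dₖaₖ − mₖ, dₖ₊₁ = (n − mₖ₊₁²)/dₖ, aₖ₊₁ = ⌊(a₀+mₖ₊₁)/dₖ₊₁⌋:
  k=1: m=31, d=31, a=2
  k=2: m=31, d=1, a=62
d=1 and a=2a₀=62 at k=2, so the next step gives (m, d) = (31, 31) again — its k=1 value — and the period has length 2.

[31; 2, 62]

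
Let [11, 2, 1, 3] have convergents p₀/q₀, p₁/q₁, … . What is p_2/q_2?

Using pₖ = aₖpₖ₋₁ + pₖ₋₂, qₖ = aₖqₖ₋₁ + qₖ₋₂ (with p₋₁=1, p₋₂=0, q₋₁=0, q₋₂=1):
  k=0: a=11, p=11, q=1
  k=1: a=2, p=23, q=2
  k=2: a=1, p=34, q=3

34/3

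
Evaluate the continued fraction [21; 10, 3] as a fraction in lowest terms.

Using pₖ = aₖpₖ₋₁ + pₖ₋₂ and qₖ = aₖqₖ₋₁ + qₖ₋₂:
  k=0: a=21, p=21, q=1
  k=1: a=10, p=211, q=10
  k=2: a=3, p=654, q=31

654/31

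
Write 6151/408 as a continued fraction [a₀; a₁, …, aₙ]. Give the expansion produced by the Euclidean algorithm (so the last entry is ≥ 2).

6151 = 15×408 + 31
408 = 13×31 + 5
31 = 6×5 + 1
5 = 5×1 + 0  (stop)
So 6151/408 = [15; 13, 6, 5].

[15; 13, 6, 5]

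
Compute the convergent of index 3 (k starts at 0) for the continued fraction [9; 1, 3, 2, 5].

88/9

Using pₖ = aₖpₖ₋₁ + pₖ₋₂, qₖ = aₖqₖ₋₁ + qₖ₋₂ (with p₋₁=1, p₋₂=0, q₋₁=0, q₋₂=1):
  k=0: a=9, p=9, q=1
  k=1: a=1, p=10, q=1
  k=2: a=3, p=39, q=4
  k=3: a=2, p=88, q=9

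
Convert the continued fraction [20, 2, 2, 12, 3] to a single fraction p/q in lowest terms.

3897/191

Fold from the inside: start with 3/1.
  12 + 1/3 = 37/3
  2 + 3/37 = 77/37
  2 + 37/77 = 191/77
  20 + 77/191 = 3897/191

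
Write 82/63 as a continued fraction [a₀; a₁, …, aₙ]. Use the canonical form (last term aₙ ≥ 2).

82 = 1*63 + 19
63 = 3*19 + 6
19 = 3*6 + 1
6 = 6*1 + 0  (stop)
So 82/63 = [1; 3, 3, 6].

[1; 3, 3, 6]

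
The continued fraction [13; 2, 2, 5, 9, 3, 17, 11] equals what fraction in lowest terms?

1979931/147676

Fold from the inside: start with 11/1.
  17 + 1/11 = 188/11
  3 + 11/188 = 575/188
  9 + 188/575 = 5363/575
  5 + 575/5363 = 27390/5363
  2 + 5363/27390 = 60143/27390
  2 + 27390/60143 = 147676/60143
  13 + 60143/147676 = 1979931/147676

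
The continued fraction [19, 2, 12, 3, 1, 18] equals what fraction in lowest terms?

Using pₖ = aₖpₖ₋₁ + pₖ₋₂ and qₖ = aₖqₖ₋₁ + qₖ₋₂:
  k=0: a=19, p=19, q=1
  k=1: a=2, p=39, q=2
  k=2: a=12, p=487, q=25
  k=3: a=3, p=1500, q=77
  k=4: a=1, p=1987, q=102
  k=5: a=18, p=37266, q=1913

37266/1913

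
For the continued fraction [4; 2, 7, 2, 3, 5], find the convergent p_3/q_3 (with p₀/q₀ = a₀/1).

143/32

Using pₖ = aₖpₖ₋₁ + pₖ₋₂, qₖ = aₖqₖ₋₁ + qₖ₋₂ (with p₋₁=1, p₋₂=0, q₋₁=0, q₋₂=1):
  k=0: a=4, p=4, q=1
  k=1: a=2, p=9, q=2
  k=2: a=7, p=67, q=15
  k=3: a=2, p=143, q=32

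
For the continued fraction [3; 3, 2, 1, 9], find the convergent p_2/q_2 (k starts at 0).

23/7

Using pₖ = aₖpₖ₋₁ + pₖ₋₂, qₖ = aₖqₖ₋₁ + qₖ₋₂ (with p₋₁=1, p₋₂=0, q₋₁=0, q₋₂=1):
  k=0: a=3, p=3, q=1
  k=1: a=3, p=10, q=3
  k=2: a=2, p=23, q=7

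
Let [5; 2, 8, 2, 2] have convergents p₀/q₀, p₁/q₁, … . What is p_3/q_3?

197/36

Using pₖ = aₖpₖ₋₁ + pₖ₋₂, qₖ = aₖqₖ₋₁ + qₖ₋₂ (with p₋₁=1, p₋₂=0, q₋₁=0, q₋₂=1):
  k=0: a=5, p=5, q=1
  k=1: a=2, p=11, q=2
  k=2: a=8, p=93, q=17
  k=3: a=2, p=197, q=36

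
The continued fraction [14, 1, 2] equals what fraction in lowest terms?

Using pₖ = aₖpₖ₋₁ + pₖ₋₂ and qₖ = aₖqₖ₋₁ + qₖ₋₂:
  k=0: a=14, p=14, q=1
  k=1: a=1, p=15, q=1
  k=2: a=2, p=44, q=3

44/3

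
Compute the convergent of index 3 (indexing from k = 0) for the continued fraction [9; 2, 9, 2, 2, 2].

Using pₖ = aₖpₖ₋₁ + pₖ₋₂, qₖ = aₖqₖ₋₁ + qₖ₋₂ (with p₋₁=1, p₋₂=0, q₋₁=0, q₋₂=1):
  k=0: a=9, p=9, q=1
  k=1: a=2, p=19, q=2
  k=2: a=9, p=180, q=19
  k=3: a=2, p=379, q=40

379/40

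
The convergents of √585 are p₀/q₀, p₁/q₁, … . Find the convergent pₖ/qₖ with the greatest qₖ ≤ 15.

√585 = [24; 5, 2, 1, 4, 1, 2, 5, 48, …] (period length 8).
Convergents:
  p_0/q_0 = 24/1
  p_1/q_1 = 121/5
  p_2/q_2 = 266/11
  p_3/q_3 = 387/16
q_2 = 11 ≤ 15 < 16 = q_3, so the answer is 266/11.

266/11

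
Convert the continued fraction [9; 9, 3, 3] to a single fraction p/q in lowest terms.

847/93

Using pₖ = aₖpₖ₋₁ + pₖ₋₂ and qₖ = aₖqₖ₋₁ + qₖ₋₂:
  k=0: a=9, p=9, q=1
  k=1: a=9, p=82, q=9
  k=2: a=3, p=255, q=28
  k=3: a=3, p=847, q=93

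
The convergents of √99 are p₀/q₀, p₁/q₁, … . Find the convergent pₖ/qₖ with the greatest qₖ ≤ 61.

√99 = [9; 1, 18, …] (period length 2).
Convergents:
  p_0/q_0 = 9/1
  p_1/q_1 = 10/1
  p_2/q_2 = 189/19
  p_3/q_3 = 199/20
  p_4/q_4 = 3771/379
q_3 = 20 ≤ 61 < 379 = q_4, so the answer is 199/20.

199/20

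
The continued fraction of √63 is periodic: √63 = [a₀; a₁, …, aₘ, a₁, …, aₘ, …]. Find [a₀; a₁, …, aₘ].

[7; 1, 14]

a₀ = ⌊√63⌋ = 7.
With m₀=0, d₀=1 and mₖ₊₁ = dₖaₖ − mₖ, dₖ₊₁ = (n − mₖ₊₁²)/dₖ, aₖ₊₁ = ⌊(a₀+mₖ₊₁)/dₖ₊₁⌋:
  k=1: m=7, d=14, a=1
  k=2: m=7, d=1, a=14
d=1 and a=2a₀=14 at k=2, so the next step gives (m, d) = (7, 14) again — its k=1 value — and the period has length 2.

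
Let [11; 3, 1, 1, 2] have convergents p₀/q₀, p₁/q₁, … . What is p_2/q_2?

45/4

Using pₖ = aₖpₖ₋₁ + pₖ₋₂, qₖ = aₖqₖ₋₁ + qₖ₋₂ (with p₋₁=1, p₋₂=0, q₋₁=0, q₋₂=1):
  k=0: a=11, p=11, q=1
  k=1: a=3, p=34, q=3
  k=2: a=1, p=45, q=4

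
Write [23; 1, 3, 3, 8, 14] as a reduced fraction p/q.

Using pₖ = aₖpₖ₋₁ + pₖ₋₂ and qₖ = aₖqₖ₋₁ + qₖ₋₂:
  k=0: a=23, p=23, q=1
  k=1: a=1, p=24, q=1
  k=2: a=3, p=95, q=4
  k=3: a=3, p=309, q=13
  k=4: a=8, p=2567, q=108
  k=5: a=14, p=36247, q=1525

36247/1525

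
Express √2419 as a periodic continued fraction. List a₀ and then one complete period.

[49; 5, 2, 5, 98]

a₀ = ⌊√2419⌋ = 49.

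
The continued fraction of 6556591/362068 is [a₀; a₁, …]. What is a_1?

6556591 = 18·362068 + 39367   →  a_0 = 18
362068 = 9·39367 + 7765   →  a_1 = 9

9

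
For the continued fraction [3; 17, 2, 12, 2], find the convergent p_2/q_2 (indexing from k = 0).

Using pₖ = aₖpₖ₋₁ + pₖ₋₂, qₖ = aₖqₖ₋₁ + qₖ₋₂ (with p₋₁=1, p₋₂=0, q₋₁=0, q₋₂=1):
  k=0: a=3, p=3, q=1
  k=1: a=17, p=52, q=17
  k=2: a=2, p=107, q=35

107/35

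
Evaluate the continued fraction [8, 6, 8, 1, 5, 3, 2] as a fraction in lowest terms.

19413/2378

Using pₖ = aₖpₖ₋₁ + pₖ₋₂ and qₖ = aₖqₖ₋₁ + qₖ₋₂:
  k=0: a=8, p=8, q=1
  k=1: a=6, p=49, q=6
  k=2: a=8, p=400, q=49
  k=3: a=1, p=449, q=55
  k=4: a=5, p=2645, q=324
  k=5: a=3, p=8384, q=1027
  k=6: a=2, p=19413, q=2378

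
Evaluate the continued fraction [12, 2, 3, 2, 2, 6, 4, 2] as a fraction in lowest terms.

28951/2328

Using pₖ = aₖpₖ₋₁ + pₖ₋₂ and qₖ = aₖqₖ₋₁ + qₖ₋₂:
  k=0: a=12, p=12, q=1
  k=1: a=2, p=25, q=2
  k=2: a=3, p=87, q=7
  k=3: a=2, p=199, q=16
  k=4: a=2, p=485, q=39
  k=5: a=6, p=3109, q=250
  k=6: a=4, p=12921, q=1039
  k=7: a=2, p=28951, q=2328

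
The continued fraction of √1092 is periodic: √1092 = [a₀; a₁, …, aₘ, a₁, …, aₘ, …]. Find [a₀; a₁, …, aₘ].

[33; 22, 66]

a₀ = ⌊√1092⌋ = 33.
With m₀=0, d₀=1 and mₖ₊₁ = dₖaₖ − mₖ, dₖ₊₁ = (n − mₖ₊₁²)/dₖ, aₖ₊₁ = ⌊(a₀+mₖ₊₁)/dₖ₊₁⌋:
  k=1: m=33, d=3, a=22
  k=2: m=33, d=1, a=66
d=1 and a=2a₀=66 at k=2, so the next step gives (m, d) = (33, 3) again — its k=1 value — and the period has length 2.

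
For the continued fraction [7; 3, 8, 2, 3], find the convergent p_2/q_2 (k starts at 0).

183/25

Using pₖ = aₖpₖ₋₁ + pₖ₋₂, qₖ = aₖqₖ₋₁ + qₖ₋₂ (with p₋₁=1, p₋₂=0, q₋₁=0, q₋₂=1):
  k=0: a=7, p=7, q=1
  k=1: a=3, p=22, q=3
  k=2: a=8, p=183, q=25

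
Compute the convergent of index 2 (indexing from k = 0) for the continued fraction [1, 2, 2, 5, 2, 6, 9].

Using pₖ = aₖpₖ₋₁ + pₖ₋₂, qₖ = aₖqₖ₋₁ + qₖ₋₂ (with p₋₁=1, p₋₂=0, q₋₁=0, q₋₂=1):
  k=0: a=1, p=1, q=1
  k=1: a=2, p=3, q=2
  k=2: a=2, p=7, q=5

7/5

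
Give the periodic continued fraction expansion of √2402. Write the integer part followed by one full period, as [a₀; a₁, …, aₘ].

[49; 98]

a₀ = ⌊√2402⌋ = 49.
With m₀=0, d₀=1 and mₖ₊₁ = dₖaₖ − mₖ, dₖ₊₁ = (n − mₖ₊₁²)/dₖ, aₖ₊₁ = ⌊(a₀+mₖ₊₁)/dₖ₊₁⌋:
  k=1: m=49, d=1, a=98
d=1 and a=2a₀=98 at k=1, so the next step gives (m, d) = (49, 1) again — its k=1 value — and the period has length 1.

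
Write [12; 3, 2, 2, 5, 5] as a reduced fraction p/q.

5864/477

Using pₖ = aₖpₖ₋₁ + pₖ₋₂ and qₖ = aₖqₖ₋₁ + qₖ₋₂:
  k=0: a=12, p=12, q=1
  k=1: a=3, p=37, q=3
  k=2: a=2, p=86, q=7
  k=3: a=2, p=209, q=17
  k=4: a=5, p=1131, q=92
  k=5: a=5, p=5864, q=477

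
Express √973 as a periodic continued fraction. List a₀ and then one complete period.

a₀ = ⌊√973⌋ = 31.
With m₀=0, d₀=1 and mₖ₊₁ = dₖaₖ − mₖ, dₖ₊₁ = (n − mₖ₊₁²)/dₖ, aₖ₊₁ = ⌊(a₀+mₖ₊₁)/dₖ₊₁⌋:
  k=1: m=31, d=12, a=5
  k=2: m=29, d=11, a=5
  k=3: m=26, d=27, a=2
  k=4: m=28, d=7, a=8
  k=5: m=28, d=27, a=2
  k=6: m=26, d=11, a=5
  k=7: m=29, d=12, a=5
  k=8: m=31, d=1, a=62
d=1 and a=2a₀=62 at k=8, so the next step gives (m, d) = (31, 12) again — its k=1 value — and the period has length 8.

[31; 5, 5, 2, 8, 2, 5, 5, 62]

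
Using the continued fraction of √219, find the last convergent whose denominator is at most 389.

√219 = [14; 1, 3, 1, 28, …] (period length 4).
Convergents:
  p_0/q_0 = 14/1
  p_1/q_1 = 15/1
  p_2/q_2 = 59/4
  p_3/q_3 = 74/5
  p_4/q_4 = 2131/144
  p_5/q_5 = 2205/149
  p_6/q_6 = 8746/591
q_5 = 149 ≤ 389 < 591 = q_6, so the answer is 2205/149.

2205/149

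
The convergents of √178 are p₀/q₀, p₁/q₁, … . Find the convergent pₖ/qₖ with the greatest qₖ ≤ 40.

√178 = [13; 2, 1, 12, 1, 2, 26, …] (period length 6).
Convergents:
  p_0/q_0 = 13/1
  p_1/q_1 = 27/2
  p_2/q_2 = 40/3
  p_3/q_3 = 507/38
  p_4/q_4 = 547/41
q_3 = 38 ≤ 40 < 41 = q_4, so the answer is 507/38.

507/38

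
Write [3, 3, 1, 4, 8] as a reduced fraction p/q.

509/156

Fold from the inside: start with 8/1.
  4 + 1/8 = 33/8
  1 + 8/33 = 41/33
  3 + 33/41 = 156/41
  3 + 41/156 = 509/156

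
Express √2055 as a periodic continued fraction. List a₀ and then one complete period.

[45; 3, 90]

a₀ = ⌊√2055⌋ = 45.
With m₀=0, d₀=1 and mₖ₊₁ = dₖaₖ − mₖ, dₖ₊₁ = (n − mₖ₊₁²)/dₖ, aₖ₊₁ = ⌊(a₀+mₖ₊₁)/dₖ₊₁⌋:
  k=1: m=45, d=30, a=3
  k=2: m=45, d=1, a=90
d=1 and a=2a₀=90 at k=2, so the next step gives (m, d) = (45, 30) again — its k=1 value — and the period has length 2.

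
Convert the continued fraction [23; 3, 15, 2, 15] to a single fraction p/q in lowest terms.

34313/1471

Fold from the inside: start with 15/1.
  2 + 1/15 = 31/15
  15 + 15/31 = 480/31
  3 + 31/480 = 1471/480
  23 + 480/1471 = 34313/1471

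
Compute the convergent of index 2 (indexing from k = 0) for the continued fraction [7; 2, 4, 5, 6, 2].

67/9

Using pₖ = aₖpₖ₋₁ + pₖ₋₂, qₖ = aₖqₖ₋₁ + qₖ₋₂ (with p₋₁=1, p₋₂=0, q₋₁=0, q₋₂=1):
  k=0: a=7, p=7, q=1
  k=1: a=2, p=15, q=2
  k=2: a=4, p=67, q=9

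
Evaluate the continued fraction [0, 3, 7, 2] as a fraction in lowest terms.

Fold from the inside: start with 2/1.
  7 + 1/2 = 15/2
  3 + 2/15 = 47/15
  0 + 15/47 = 15/47

15/47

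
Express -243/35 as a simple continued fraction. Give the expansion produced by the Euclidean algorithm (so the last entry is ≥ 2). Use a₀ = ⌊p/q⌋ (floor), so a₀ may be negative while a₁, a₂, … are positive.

-243 = -7*35 + 2
35 = 17*2 + 1
2 = 2*1 + 0  (stop)
So -243/35 = [-7; 17, 2].

[-7; 17, 2]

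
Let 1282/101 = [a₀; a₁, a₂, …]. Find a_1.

1

1282 = 12·101 + 70   →  a_0 = 12
101 = 1·70 + 31   →  a_1 = 1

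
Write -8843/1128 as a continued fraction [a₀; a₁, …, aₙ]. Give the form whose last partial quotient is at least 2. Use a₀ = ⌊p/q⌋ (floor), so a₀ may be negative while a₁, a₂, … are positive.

[-8; 6, 4, 3, 4, 3]

-8843 = -8×1128 + 181
1128 = 6×181 + 42
181 = 4×42 + 13
42 = 3×13 + 3
13 = 4×3 + 1
3 = 3×1 + 0  (stop)
So -8843/1128 = [-8; 6, 4, 3, 4, 3].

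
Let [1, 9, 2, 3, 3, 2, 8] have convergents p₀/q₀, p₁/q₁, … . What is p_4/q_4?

240/217

Using pₖ = aₖpₖ₋₁ + pₖ₋₂, qₖ = aₖqₖ₋₁ + qₖ₋₂ (with p₋₁=1, p₋₂=0, q₋₁=0, q₋₂=1):
  k=0: a=1, p=1, q=1
  k=1: a=9, p=10, q=9
  k=2: a=2, p=21, q=19
  k=3: a=3, p=73, q=66
  k=4: a=3, p=240, q=217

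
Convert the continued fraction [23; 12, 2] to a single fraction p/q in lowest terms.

577/25

Fold from the inside: start with 2/1.
  12 + 1/2 = 25/2
  23 + 2/25 = 577/25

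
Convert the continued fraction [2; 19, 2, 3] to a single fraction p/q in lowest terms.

279/136

Fold from the inside: start with 3/1.
  2 + 1/3 = 7/3
  19 + 3/7 = 136/7
  2 + 7/136 = 279/136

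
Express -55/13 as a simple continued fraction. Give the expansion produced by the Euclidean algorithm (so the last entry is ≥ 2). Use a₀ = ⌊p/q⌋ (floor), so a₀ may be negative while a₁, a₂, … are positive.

-55 = -5·13 + 10
13 = 1·10 + 3
10 = 3·3 + 1
3 = 3·1 + 0  (stop)
So -55/13 = [-5; 1, 3, 3].

[-5; 1, 3, 3]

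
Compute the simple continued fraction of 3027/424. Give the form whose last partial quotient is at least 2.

[7; 7, 5, 2, 1, 3]

3027 = 7×424 + 59
424 = 7×59 + 11
59 = 5×11 + 4
11 = 2×4 + 3
4 = 1×3 + 1
3 = 3×1 + 0  (stop)
So 3027/424 = [7; 7, 5, 2, 1, 3].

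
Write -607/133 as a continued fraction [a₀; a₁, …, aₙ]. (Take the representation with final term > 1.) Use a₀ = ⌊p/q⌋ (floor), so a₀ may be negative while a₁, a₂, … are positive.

-607 = -5·133 + 58
133 = 2·58 + 17
58 = 3·17 + 7
17 = 2·7 + 3
7 = 2·3 + 1
3 = 3·1 + 0  (stop)
So -607/133 = [-5; 2, 3, 2, 2, 3].

[-5; 2, 3, 2, 2, 3]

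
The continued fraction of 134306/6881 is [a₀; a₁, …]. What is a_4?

134306 = 19·6881 + 3567   →  a_0 = 19
6881 = 1·3567 + 3314   →  a_1 = 1
3567 = 1·3314 + 253   →  a_2 = 1
3314 = 13·253 + 25   →  a_3 = 13
253 = 10·25 + 3   →  a_4 = 10

10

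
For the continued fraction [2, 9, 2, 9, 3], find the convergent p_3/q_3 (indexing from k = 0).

Using pₖ = aₖpₖ₋₁ + pₖ₋₂, qₖ = aₖqₖ₋₁ + qₖ₋₂ (with p₋₁=1, p₋₂=0, q₋₁=0, q₋₂=1):
  k=0: a=2, p=2, q=1
  k=1: a=9, p=19, q=9
  k=2: a=2, p=40, q=19
  k=3: a=9, p=379, q=180

379/180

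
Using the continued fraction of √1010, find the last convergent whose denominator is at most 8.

159/5

√1010 = [31; 1, 3, 1, 1, 3, 1, 62, …] (period length 7).
Convergents:
  p_0/q_0 = 31/1
  p_1/q_1 = 32/1
  p_2/q_2 = 127/4
  p_3/q_3 = 159/5
  p_4/q_4 = 286/9
q_3 = 5 ≤ 8 < 9 = q_4, so the answer is 159/5.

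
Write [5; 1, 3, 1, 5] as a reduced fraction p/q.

Fold from the inside: start with 5/1.
  1 + 1/5 = 6/5
  3 + 5/6 = 23/6
  1 + 6/23 = 29/23
  5 + 23/29 = 168/29

168/29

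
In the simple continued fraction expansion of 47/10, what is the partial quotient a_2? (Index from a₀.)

47 = 4·10 + 7   →  a_0 = 4
10 = 1·7 + 3   →  a_1 = 1
7 = 2·3 + 1   →  a_2 = 2

2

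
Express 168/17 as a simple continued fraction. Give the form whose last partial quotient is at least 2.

[9; 1, 7, 2]

168 = 9*17 + 15
17 = 1*15 + 2
15 = 7*2 + 1
2 = 2*1 + 0  (stop)
So 168/17 = [9; 1, 7, 2].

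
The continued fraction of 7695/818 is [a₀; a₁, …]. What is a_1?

7695 = 9·818 + 333   →  a_0 = 9
818 = 2·333 + 152   →  a_1 = 2

2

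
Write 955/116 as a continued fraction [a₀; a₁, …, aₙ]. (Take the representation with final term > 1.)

[8; 4, 3, 2, 1, 2]

955 = 8×116 + 27
116 = 4×27 + 8
27 = 3×8 + 3
8 = 2×3 + 2
3 = 1×2 + 1
2 = 2×1 + 0  (stop)
So 955/116 = [8; 4, 3, 2, 1, 2].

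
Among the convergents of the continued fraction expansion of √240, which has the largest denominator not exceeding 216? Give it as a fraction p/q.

1921/124

√240 = [15; 2, 30, …] (period length 2).
Convergents:
  p_0/q_0 = 15/1
  p_1/q_1 = 31/2
  p_2/q_2 = 945/61
  p_3/q_3 = 1921/124
  p_4/q_4 = 58575/3781
q_3 = 124 ≤ 216 < 3781 = q_4, so the answer is 1921/124.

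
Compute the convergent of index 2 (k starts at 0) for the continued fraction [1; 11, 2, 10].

25/23

Using pₖ = aₖpₖ₋₁ + pₖ₋₂, qₖ = aₖqₖ₋₁ + qₖ₋₂ (with p₋₁=1, p₋₂=0, q₋₁=0, q₋₂=1):
  k=0: a=1, p=1, q=1
  k=1: a=11, p=12, q=11
  k=2: a=2, p=25, q=23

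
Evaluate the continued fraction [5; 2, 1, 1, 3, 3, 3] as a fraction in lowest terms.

Fold from the inside: start with 3/1.
  3 + 1/3 = 10/3
  3 + 3/10 = 33/10
  1 + 10/33 = 43/33
  1 + 33/43 = 76/43
  2 + 43/76 = 195/76
  5 + 76/195 = 1051/195

1051/195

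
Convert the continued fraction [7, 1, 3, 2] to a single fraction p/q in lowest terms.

70/9

Using pₖ = aₖpₖ₋₁ + pₖ₋₂ and qₖ = aₖqₖ₋₁ + qₖ₋₂:
  k=0: a=7, p=7, q=1
  k=1: a=1, p=8, q=1
  k=2: a=3, p=31, q=4
  k=3: a=2, p=70, q=9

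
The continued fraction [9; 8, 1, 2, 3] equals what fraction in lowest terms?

Fold from the inside: start with 3/1.
  2 + 1/3 = 7/3
  1 + 3/7 = 10/7
  8 + 7/10 = 87/10
  9 + 10/87 = 793/87

793/87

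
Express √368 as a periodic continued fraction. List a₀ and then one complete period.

a₀ = ⌊√368⌋ = 19.
With m₀=0, d₀=1 and mₖ₊₁ = dₖaₖ − mₖ, dₖ₊₁ = (n − mₖ₊₁²)/dₖ, aₖ₊₁ = ⌊(a₀+mₖ₊₁)/dₖ₊₁⌋:
  k=1: m=19, d=7, a=5
  k=2: m=16, d=16, a=2
  k=3: m=16, d=7, a=5
  k=4: m=19, d=1, a=38
d=1 and a=2a₀=38 at k=4, so the next step gives (m, d) = (19, 7) again — its k=1 value — and the period has length 4.

[19; 5, 2, 5, 38]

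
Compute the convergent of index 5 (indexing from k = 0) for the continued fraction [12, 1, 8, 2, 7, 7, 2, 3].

13062/1013

Using pₖ = aₖpₖ₋₁ + pₖ₋₂, qₖ = aₖqₖ₋₁ + qₖ₋₂ (with p₋₁=1, p₋₂=0, q₋₁=0, q₋₂=1):
  k=0: a=12, p=12, q=1
  k=1: a=1, p=13, q=1
  k=2: a=8, p=116, q=9
  k=3: a=2, p=245, q=19
  k=4: a=7, p=1831, q=142
  k=5: a=7, p=13062, q=1013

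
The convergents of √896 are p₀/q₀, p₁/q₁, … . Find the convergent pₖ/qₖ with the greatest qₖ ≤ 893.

√896 = [29; 1, 13, 1, 58, …] (period length 4).
Convergents:
  p_0/q_0 = 29/1
  p_1/q_1 = 30/1
  p_2/q_2 = 419/14
  p_3/q_3 = 449/15
  p_4/q_4 = 26461/884
  p_5/q_5 = 26910/899
q_4 = 884 ≤ 893 < 899 = q_5, so the answer is 26461/884.

26461/884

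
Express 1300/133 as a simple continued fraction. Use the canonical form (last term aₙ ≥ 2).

[9; 1, 3, 2, 3, 4]

1300 = 9×133 + 103
133 = 1×103 + 30
103 = 3×30 + 13
30 = 2×13 + 4
13 = 3×4 + 1
4 = 4×1 + 0  (stop)
So 1300/133 = [9; 1, 3, 2, 3, 4].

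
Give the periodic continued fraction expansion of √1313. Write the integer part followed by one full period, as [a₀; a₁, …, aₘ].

a₀ = ⌊√1313⌋ = 36.
With m₀=0, d₀=1 and mₖ₊₁ = dₖaₖ − mₖ, dₖ₊₁ = (n − mₖ₊₁²)/dₖ, aₖ₊₁ = ⌊(a₀+mₖ₊₁)/dₖ₊₁⌋:
  k=1: m=36, d=17, a=4
  k=2: m=32, d=17, a=4
  k=3: m=36, d=1, a=72
d=1 and a=2a₀=72 at k=3, so the next step gives (m, d) = (36, 17) again — its k=1 value — and the period has length 3.

[36; 4, 4, 72]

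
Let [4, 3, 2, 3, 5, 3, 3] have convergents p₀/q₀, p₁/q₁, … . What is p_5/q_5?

Using pₖ = aₖpₖ₋₁ + pₖ₋₂, qₖ = aₖqₖ₋₁ + qₖ₋₂ (with p₋₁=1, p₋₂=0, q₋₁=0, q₋₂=1):
  k=0: a=4, p=4, q=1
  k=1: a=3, p=13, q=3
  k=2: a=2, p=30, q=7
  k=3: a=3, p=103, q=24
  k=4: a=5, p=545, q=127
  k=5: a=3, p=1738, q=405

1738/405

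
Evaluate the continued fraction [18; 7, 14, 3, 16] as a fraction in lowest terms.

90036/4963

Fold from the inside: start with 16/1.
  3 + 1/16 = 49/16
  14 + 16/49 = 702/49
  7 + 49/702 = 4963/702
  18 + 702/4963 = 90036/4963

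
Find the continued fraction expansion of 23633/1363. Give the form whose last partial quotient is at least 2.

23633 = 17·1363 + 462
1363 = 2·462 + 439
462 = 1·439 + 23
439 = 19·23 + 2
23 = 11·2 + 1
2 = 2·1 + 0  (stop)
So 23633/1363 = [17; 2, 1, 19, 11, 2].

[17; 2, 1, 19, 11, 2]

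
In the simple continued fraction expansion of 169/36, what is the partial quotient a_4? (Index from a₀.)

1

169 = 4·36 + 25   →  a_0 = 4
36 = 1·25 + 11   →  a_1 = 1
25 = 2·11 + 3   →  a_2 = 2
11 = 3·3 + 2   →  a_3 = 3
3 = 1·2 + 1   →  a_4 = 1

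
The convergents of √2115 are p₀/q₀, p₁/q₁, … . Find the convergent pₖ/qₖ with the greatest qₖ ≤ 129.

4231/92

√2115 = [45; 1, 90, …] (period length 2).
Convergents:
  p_0/q_0 = 45/1
  p_1/q_1 = 46/1
  p_2/q_2 = 4185/91
  p_3/q_3 = 4231/92
  p_4/q_4 = 384975/8371
q_3 = 92 ≤ 129 < 8371 = q_4, so the answer is 4231/92.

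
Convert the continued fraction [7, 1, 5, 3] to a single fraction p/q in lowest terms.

149/19

Using pₖ = aₖpₖ₋₁ + pₖ₋₂ and qₖ = aₖqₖ₋₁ + qₖ₋₂:
  k=0: a=7, p=7, q=1
  k=1: a=1, p=8, q=1
  k=2: a=5, p=47, q=6
  k=3: a=3, p=149, q=19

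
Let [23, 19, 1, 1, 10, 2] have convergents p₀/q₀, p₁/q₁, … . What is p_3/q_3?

Using pₖ = aₖpₖ₋₁ + pₖ₋₂, qₖ = aₖqₖ₋₁ + qₖ₋₂ (with p₋₁=1, p₋₂=0, q₋₁=0, q₋₂=1):
  k=0: a=23, p=23, q=1
  k=1: a=19, p=438, q=19
  k=2: a=1, p=461, q=20
  k=3: a=1, p=899, q=39

899/39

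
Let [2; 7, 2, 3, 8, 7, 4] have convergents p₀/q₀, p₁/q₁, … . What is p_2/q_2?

Using pₖ = aₖpₖ₋₁ + pₖ₋₂, qₖ = aₖqₖ₋₁ + qₖ₋₂ (with p₋₁=1, p₋₂=0, q₋₁=0, q₋₂=1):
  k=0: a=2, p=2, q=1
  k=1: a=7, p=15, q=7
  k=2: a=2, p=32, q=15

32/15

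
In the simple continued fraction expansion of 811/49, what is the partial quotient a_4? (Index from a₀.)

2

811 = 16·49 + 27   →  a_0 = 16
49 = 1·27 + 22   →  a_1 = 1
27 = 1·22 + 5   →  a_2 = 1
22 = 4·5 + 2   →  a_3 = 4
5 = 2·2 + 1   →  a_4 = 2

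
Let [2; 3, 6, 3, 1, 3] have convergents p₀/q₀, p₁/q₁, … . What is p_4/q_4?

Using pₖ = aₖpₖ₋₁ + pₖ₋₂, qₖ = aₖqₖ₋₁ + qₖ₋₂ (with p₋₁=1, p₋₂=0, q₋₁=0, q₋₂=1):
  k=0: a=2, p=2, q=1
  k=1: a=3, p=7, q=3
  k=2: a=6, p=44, q=19
  k=3: a=3, p=139, q=60
  k=4: a=1, p=183, q=79

183/79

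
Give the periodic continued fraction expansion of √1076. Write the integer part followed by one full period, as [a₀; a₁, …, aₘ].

a₀ = ⌊√1076⌋ = 32.
With m₀=0, d₀=1 and mₖ₊₁ = dₖaₖ − mₖ, dₖ₊₁ = (n − mₖ₊₁²)/dₖ, aₖ₊₁ = ⌊(a₀+mₖ₊₁)/dₖ₊₁⌋:
  k=1: m=32, d=52, a=1
  k=2: m=20, d=13, a=4
  k=3: m=32, d=4, a=16
  k=4: m=32, d=13, a=4
  k=5: m=20, d=52, a=1
  k=6: m=32, d=1, a=64
d=1 and a=2a₀=64 at k=6, so the next step gives (m, d) = (32, 52) again — its k=1 value — and the period has length 6.

[32; 1, 4, 16, 4, 1, 64]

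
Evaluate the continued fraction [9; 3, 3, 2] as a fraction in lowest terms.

214/23

Using pₖ = aₖpₖ₋₁ + pₖ₋₂ and qₖ = aₖqₖ₋₁ + qₖ₋₂:
  k=0: a=9, p=9, q=1
  k=1: a=3, p=28, q=3
  k=2: a=3, p=93, q=10
  k=3: a=2, p=214, q=23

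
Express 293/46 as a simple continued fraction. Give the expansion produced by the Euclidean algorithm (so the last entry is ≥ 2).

[6; 2, 1, 2, 2, 2]

293 = 6*46 + 17
46 = 2*17 + 12
17 = 1*12 + 5
12 = 2*5 + 2
5 = 2*2 + 1
2 = 2*1 + 0  (stop)
So 293/46 = [6; 2, 1, 2, 2, 2].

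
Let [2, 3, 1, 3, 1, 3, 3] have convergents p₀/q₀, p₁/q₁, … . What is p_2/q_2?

Using pₖ = aₖpₖ₋₁ + pₖ₋₂, qₖ = aₖqₖ₋₁ + qₖ₋₂ (with p₋₁=1, p₋₂=0, q₋₁=0, q₋₂=1):
  k=0: a=2, p=2, q=1
  k=1: a=3, p=7, q=3
  k=2: a=1, p=9, q=4

9/4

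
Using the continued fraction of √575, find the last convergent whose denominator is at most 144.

1151/48

√575 = [23; 1, 46, …] (period length 2).
Convergents:
  p_0/q_0 = 23/1
  p_1/q_1 = 24/1
  p_2/q_2 = 1127/47
  p_3/q_3 = 1151/48
  p_4/q_4 = 54073/2255
q_3 = 48 ≤ 144 < 2255 = q_4, so the answer is 1151/48.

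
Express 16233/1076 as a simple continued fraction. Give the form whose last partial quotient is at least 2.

[15; 11, 1, 1, 3, 13]

16233 = 15×1076 + 93
1076 = 11×93 + 53
93 = 1×53 + 40
53 = 1×40 + 13
40 = 3×13 + 1
13 = 13×1 + 0  (stop)
So 16233/1076 = [15; 11, 1, 1, 3, 13].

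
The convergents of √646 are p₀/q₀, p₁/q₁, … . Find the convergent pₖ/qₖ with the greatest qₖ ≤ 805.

15377/605

√646 = [25; 2, 2, 2, 50, …] (period length 4).
Convergents:
  p_0/q_0 = 25/1
  p_1/q_1 = 51/2
  p_2/q_2 = 127/5
  p_3/q_3 = 305/12
  p_4/q_4 = 15377/605
  p_5/q_5 = 31059/1222
q_4 = 605 ≤ 805 < 1222 = q_5, so the answer is 15377/605.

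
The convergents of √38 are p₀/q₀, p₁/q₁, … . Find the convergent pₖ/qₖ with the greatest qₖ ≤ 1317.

√38 = [6; 6, 12, …] (period length 2).
Convergents:
  p_0/q_0 = 6/1
  p_1/q_1 = 37/6
  p_2/q_2 = 450/73
  p_3/q_3 = 2737/444
  p_4/q_4 = 33294/5401
q_3 = 444 ≤ 1317 < 5401 = q_4, so the answer is 2737/444.

2737/444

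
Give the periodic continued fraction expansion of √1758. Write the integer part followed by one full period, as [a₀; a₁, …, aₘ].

a₀ = ⌊√1758⌋ = 41.
With m₀=0, d₀=1 and mₖ₊₁ = dₖaₖ − mₖ, dₖ₊₁ = (n − mₖ₊₁²)/dₖ, aₖ₊₁ = ⌊(a₀+mₖ₊₁)/dₖ₊₁⌋:
  k=1: m=41, d=77, a=1
  k=2: m=36, d=6, a=12
  k=3: m=36, d=77, a=1
  k=4: m=41, d=1, a=82
d=1 and a=2a₀=82 at k=4, so the next step gives (m, d) = (41, 77) again — its k=1 value — and the period has length 4.

[41; 1, 12, 1, 82]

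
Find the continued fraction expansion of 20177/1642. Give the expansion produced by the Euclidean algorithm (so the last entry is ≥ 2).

20177 = 12×1642 + 473
1642 = 3×473 + 223
473 = 2×223 + 27
223 = 8×27 + 7
27 = 3×7 + 6
7 = 1×6 + 1
6 = 6×1 + 0  (stop)
So 20177/1642 = [12; 3, 2, 8, 3, 1, 6].

[12; 3, 2, 8, 3, 1, 6]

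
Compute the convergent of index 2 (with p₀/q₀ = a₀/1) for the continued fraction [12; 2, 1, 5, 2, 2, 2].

Using pₖ = aₖpₖ₋₁ + pₖ₋₂, qₖ = aₖqₖ₋₁ + qₖ₋₂ (with p₋₁=1, p₋₂=0, q₋₁=0, q₋₂=1):
  k=0: a=12, p=12, q=1
  k=1: a=2, p=25, q=2
  k=2: a=1, p=37, q=3

37/3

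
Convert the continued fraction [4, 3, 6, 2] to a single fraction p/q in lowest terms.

Fold from the inside: start with 2/1.
  6 + 1/2 = 13/2
  3 + 2/13 = 41/13
  4 + 13/41 = 177/41

177/41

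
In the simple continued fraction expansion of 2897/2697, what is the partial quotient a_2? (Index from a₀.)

2

2897 = 1·2697 + 200   →  a_0 = 1
2697 = 13·200 + 97   →  a_1 = 13
200 = 2·97 + 6   →  a_2 = 2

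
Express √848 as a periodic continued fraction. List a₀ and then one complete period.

a₀ = ⌊√848⌋ = 29.
With m₀=0, d₀=1 and mₖ₊₁ = dₖaₖ − mₖ, dₖ₊₁ = (n − mₖ₊₁²)/dₖ, aₖ₊₁ = ⌊(a₀+mₖ₊₁)/dₖ₊₁⌋:
  k=1: m=29, d=7, a=8
  k=2: m=27, d=17, a=3
  k=3: m=24, d=16, a=3
  k=4: m=24, d=17, a=3
  k=5: m=27, d=7, a=8
  k=6: m=29, d=1, a=58
d=1 and a=2a₀=58 at k=6, so the next step gives (m, d) = (29, 7) again — its k=1 value — and the period has length 6.

[29; 8, 3, 3, 3, 8, 58]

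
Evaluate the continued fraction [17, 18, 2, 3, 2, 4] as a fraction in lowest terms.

Fold from the inside: start with 4/1.
  2 + 1/4 = 9/4
  3 + 4/9 = 31/9
  2 + 9/31 = 71/31
  18 + 31/71 = 1309/71
  17 + 71/1309 = 22324/1309

22324/1309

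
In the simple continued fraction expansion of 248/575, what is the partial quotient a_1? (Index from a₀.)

2

248 = 0·575 + 248   →  a_0 = 0
575 = 2·248 + 79   →  a_1 = 2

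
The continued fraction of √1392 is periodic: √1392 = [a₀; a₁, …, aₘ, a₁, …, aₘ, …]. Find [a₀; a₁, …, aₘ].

[37; 3, 4, 3, 74]

a₀ = ⌊√1392⌋ = 37.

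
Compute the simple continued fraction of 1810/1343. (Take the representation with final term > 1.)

1810 = 1·1343 + 467
1343 = 2·467 + 409
467 = 1·409 + 58
409 = 7·58 + 3
58 = 19·3 + 1
3 = 3·1 + 0  (stop)
So 1810/1343 = [1; 2, 1, 7, 19, 3].

[1; 2, 1, 7, 19, 3]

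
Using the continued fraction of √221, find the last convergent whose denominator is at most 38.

223/15

√221 = [14; 1, 6, 2, 6, 1, 28, …] (period length 6).
Convergents:
  p_0/q_0 = 14/1
  p_1/q_1 = 15/1
  p_2/q_2 = 104/7
  p_3/q_3 = 223/15
  p_4/q_4 = 1442/97
q_3 = 15 ≤ 38 < 97 = q_4, so the answer is 223/15.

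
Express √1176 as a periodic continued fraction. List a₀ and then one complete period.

[34; 3, 2, 2, 2, 3, 68]

a₀ = ⌊√1176⌋ = 34.
With m₀=0, d₀=1 and mₖ₊₁ = dₖaₖ − mₖ, dₖ₊₁ = (n − mₖ₊₁²)/dₖ, aₖ₊₁ = ⌊(a₀+mₖ₊₁)/dₖ₊₁⌋:
  k=1: m=34, d=20, a=3
  k=2: m=26, d=25, a=2
  k=3: m=24, d=24, a=2
  k=4: m=24, d=25, a=2
  k=5: m=26, d=20, a=3
  k=6: m=34, d=1, a=68
d=1 and a=2a₀=68 at k=6, so the next step gives (m, d) = (34, 20) again — its k=1 value — and the period has length 6.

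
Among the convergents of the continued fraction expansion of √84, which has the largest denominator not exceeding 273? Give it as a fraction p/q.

√84 = [9; 6, 18, …] (period length 2).
Convergents:
  p_0/q_0 = 9/1
  p_1/q_1 = 55/6
  p_2/q_2 = 999/109
  p_3/q_3 = 6049/660
q_2 = 109 ≤ 273 < 660 = q_3, so the answer is 999/109.

999/109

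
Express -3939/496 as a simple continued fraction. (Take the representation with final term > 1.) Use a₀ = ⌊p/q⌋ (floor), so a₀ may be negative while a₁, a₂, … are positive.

[-8; 17, 9, 1, 2]

-3939 = -8·496 + 29
496 = 17·29 + 3
29 = 9·3 + 2
3 = 1·2 + 1
2 = 2·1 + 0  (stop)
So -3939/496 = [-8; 17, 9, 1, 2].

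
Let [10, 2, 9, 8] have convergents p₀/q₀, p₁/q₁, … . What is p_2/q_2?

Using pₖ = aₖpₖ₋₁ + pₖ₋₂, qₖ = aₖqₖ₋₁ + qₖ₋₂ (with p₋₁=1, p₋₂=0, q₋₁=0, q₋₂=1):
  k=0: a=10, p=10, q=1
  k=1: a=2, p=21, q=2
  k=2: a=9, p=199, q=19

199/19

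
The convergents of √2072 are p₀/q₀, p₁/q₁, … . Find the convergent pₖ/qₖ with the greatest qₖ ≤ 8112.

√2072 = [45; 1, 1, 12, 1, 1, 90, …] (period length 6).
Convergents:
  p_0/q_0 = 45/1
  p_1/q_1 = 46/1
  p_2/q_2 = 91/2
  p_3/q_3 = 1138/25
  p_4/q_4 = 1229/27
  p_5/q_5 = 2367/52
  p_6/q_6 = 214259/4707
  p_7/q_7 = 216626/4759
  p_8/q_8 = 430885/9466
q_7 = 4759 ≤ 8112 < 9466 = q_8, so the answer is 216626/4759.

216626/4759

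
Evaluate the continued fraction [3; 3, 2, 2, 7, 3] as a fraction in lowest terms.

Using pₖ = aₖpₖ₋₁ + pₖ₋₂ and qₖ = aₖqₖ₋₁ + qₖ₋₂:
  k=0: a=3, p=3, q=1
  k=1: a=3, p=10, q=3
  k=2: a=2, p=23, q=7
  k=3: a=2, p=56, q=17
  k=4: a=7, p=415, q=126
  k=5: a=3, p=1301, q=395

1301/395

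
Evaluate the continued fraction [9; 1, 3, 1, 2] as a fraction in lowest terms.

Fold from the inside: start with 2/1.
  1 + 1/2 = 3/2
  3 + 2/3 = 11/3
  1 + 3/11 = 14/11
  9 + 11/14 = 137/14

137/14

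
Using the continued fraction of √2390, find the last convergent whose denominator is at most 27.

440/9

√2390 = [48; 1, 7, 1, 8, 1, 7, 1, 96, …] (period length 8).
Convergents:
  p_0/q_0 = 48/1
  p_1/q_1 = 49/1
  p_2/q_2 = 391/8
  p_3/q_3 = 440/9
  p_4/q_4 = 3911/80
q_3 = 9 ≤ 27 < 80 = q_4, so the answer is 440/9.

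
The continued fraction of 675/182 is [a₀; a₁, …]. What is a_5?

675 = 3·182 + 129   →  a_0 = 3
182 = 1·129 + 53   →  a_1 = 1
129 = 2·53 + 23   →  a_2 = 2
53 = 2·23 + 7   →  a_3 = 2
23 = 3·7 + 2   →  a_4 = 3
7 = 3·2 + 1   →  a_5 = 3

3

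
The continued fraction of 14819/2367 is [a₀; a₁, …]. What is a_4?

14819 = 6·2367 + 617   →  a_0 = 6
2367 = 3·617 + 516   →  a_1 = 3
617 = 1·516 + 101   →  a_2 = 1
516 = 5·101 + 11   →  a_3 = 5
101 = 9·11 + 2   →  a_4 = 9

9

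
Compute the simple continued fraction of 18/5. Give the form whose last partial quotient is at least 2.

[3; 1, 1, 2]

18 = 3*5 + 3
5 = 1*3 + 2
3 = 1*2 + 1
2 = 2*1 + 0  (stop)
So 18/5 = [3; 1, 1, 2].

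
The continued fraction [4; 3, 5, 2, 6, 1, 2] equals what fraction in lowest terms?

3227/748

Using pₖ = aₖpₖ₋₁ + pₖ₋₂ and qₖ = aₖqₖ₋₁ + qₖ₋₂:
  k=0: a=4, p=4, q=1
  k=1: a=3, p=13, q=3
  k=2: a=5, p=69, q=16
  k=3: a=2, p=151, q=35
  k=4: a=6, p=975, q=226
  k=5: a=1, p=1126, q=261
  k=6: a=2, p=3227, q=748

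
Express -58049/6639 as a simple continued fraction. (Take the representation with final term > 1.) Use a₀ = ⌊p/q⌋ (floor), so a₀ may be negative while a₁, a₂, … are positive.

-58049 = -9·6639 + 1702
6639 = 3·1702 + 1533
1702 = 1·1533 + 169
1533 = 9·169 + 12
169 = 14·12 + 1
12 = 12·1 + 0  (stop)
So -58049/6639 = [-9; 3, 1, 9, 14, 12].

[-9; 3, 1, 9, 14, 12]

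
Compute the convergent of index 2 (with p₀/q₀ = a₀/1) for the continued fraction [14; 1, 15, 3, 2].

Using pₖ = aₖpₖ₋₁ + pₖ₋₂, qₖ = aₖqₖ₋₁ + qₖ₋₂ (with p₋₁=1, p₋₂=0, q₋₁=0, q₋₂=1):
  k=0: a=14, p=14, q=1
  k=1: a=1, p=15, q=1
  k=2: a=15, p=239, q=16

239/16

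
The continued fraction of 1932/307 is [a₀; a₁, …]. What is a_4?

1932 = 6·307 + 90   →  a_0 = 6
307 = 3·90 + 37   →  a_1 = 3
90 = 2·37 + 16   →  a_2 = 2
37 = 2·16 + 5   →  a_3 = 2
16 = 3·5 + 1   →  a_4 = 3

3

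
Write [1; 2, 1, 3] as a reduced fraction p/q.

Fold from the inside: start with 3/1.
  1 + 1/3 = 4/3
  2 + 3/4 = 11/4
  1 + 4/11 = 15/11

15/11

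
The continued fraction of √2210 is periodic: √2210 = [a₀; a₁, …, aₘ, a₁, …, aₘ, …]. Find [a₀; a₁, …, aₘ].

a₀ = ⌊√2210⌋ = 47.

[47; 94]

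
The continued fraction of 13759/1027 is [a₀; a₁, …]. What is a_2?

1

13759 = 13·1027 + 408   →  a_0 = 13
1027 = 2·408 + 211   →  a_1 = 2
408 = 1·211 + 197   →  a_2 = 1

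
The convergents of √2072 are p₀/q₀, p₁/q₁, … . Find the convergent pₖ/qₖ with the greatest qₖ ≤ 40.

1229/27

√2072 = [45; 1, 1, 12, 1, 1, 90, …] (period length 6).
Convergents:
  p_0/q_0 = 45/1
  p_1/q_1 = 46/1
  p_2/q_2 = 91/2
  p_3/q_3 = 1138/25
  p_4/q_4 = 1229/27
  p_5/q_5 = 2367/52
q_4 = 27 ≤ 40 < 52 = q_5, so the answer is 1229/27.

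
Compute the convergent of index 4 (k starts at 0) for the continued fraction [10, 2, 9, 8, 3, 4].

Using pₖ = aₖpₖ₋₁ + pₖ₋₂, qₖ = aₖqₖ₋₁ + qₖ₋₂ (with p₋₁=1, p₋₂=0, q₋₁=0, q₋₂=1):
  k=0: a=10, p=10, q=1
  k=1: a=2, p=21, q=2
  k=2: a=9, p=199, q=19
  k=3: a=8, p=1613, q=154
  k=4: a=3, p=5038, q=481

5038/481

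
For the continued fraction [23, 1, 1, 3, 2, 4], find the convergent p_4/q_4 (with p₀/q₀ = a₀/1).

Using pₖ = aₖpₖ₋₁ + pₖ₋₂, qₖ = aₖqₖ₋₁ + qₖ₋₂ (with p₋₁=1, p₋₂=0, q₋₁=0, q₋₂=1):
  k=0: a=23, p=23, q=1
  k=1: a=1, p=24, q=1
  k=2: a=1, p=47, q=2
  k=3: a=3, p=165, q=7
  k=4: a=2, p=377, q=16

377/16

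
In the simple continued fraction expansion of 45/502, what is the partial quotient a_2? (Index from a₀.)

45 = 0·502 + 45   →  a_0 = 0
502 = 11·45 + 7   →  a_1 = 11
45 = 6·7 + 3   →  a_2 = 6

6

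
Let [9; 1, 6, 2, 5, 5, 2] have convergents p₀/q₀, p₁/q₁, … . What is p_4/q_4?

Using pₖ = aₖpₖ₋₁ + pₖ₋₂, qₖ = aₖqₖ₋₁ + qₖ₋₂ (with p₋₁=1, p₋₂=0, q₋₁=0, q₋₂=1):
  k=0: a=9, p=9, q=1
  k=1: a=1, p=10, q=1
  k=2: a=6, p=69, q=7
  k=3: a=2, p=148, q=15
  k=4: a=5, p=809, q=82

809/82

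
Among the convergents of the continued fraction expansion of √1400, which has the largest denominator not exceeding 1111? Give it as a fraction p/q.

33413/893

√1400 = [37; 2, 2, 2, 74, …] (period length 4).
Convergents:
  p_0/q_0 = 37/1
  p_1/q_1 = 75/2
  p_2/q_2 = 187/5
  p_3/q_3 = 449/12
  p_4/q_4 = 33413/893
  p_5/q_5 = 67275/1798
q_4 = 893 ≤ 1111 < 1798 = q_5, so the answer is 33413/893.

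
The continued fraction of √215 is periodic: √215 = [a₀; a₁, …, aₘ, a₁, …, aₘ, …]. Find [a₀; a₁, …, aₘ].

a₀ = ⌊√215⌋ = 14.

[14; 1, 1, 1, 28]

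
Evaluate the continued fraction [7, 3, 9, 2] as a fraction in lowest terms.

432/59

Using pₖ = aₖpₖ₋₁ + pₖ₋₂ and qₖ = aₖqₖ₋₁ + qₖ₋₂:
  k=0: a=7, p=7, q=1
  k=1: a=3, p=22, q=3
  k=2: a=9, p=205, q=28
  k=3: a=2, p=432, q=59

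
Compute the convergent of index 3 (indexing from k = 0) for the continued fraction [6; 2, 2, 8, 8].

269/42

Using pₖ = aₖpₖ₋₁ + pₖ₋₂, qₖ = aₖqₖ₋₁ + qₖ₋₂ (with p₋₁=1, p₋₂=0, q₋₁=0, q₋₂=1):
  k=0: a=6, p=6, q=1
  k=1: a=2, p=13, q=2
  k=2: a=2, p=32, q=5
  k=3: a=8, p=269, q=42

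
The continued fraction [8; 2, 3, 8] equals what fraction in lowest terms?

Using pₖ = aₖpₖ₋₁ + pₖ₋₂ and qₖ = aₖqₖ₋₁ + qₖ₋₂:
  k=0: a=8, p=8, q=1
  k=1: a=2, p=17, q=2
  k=2: a=3, p=59, q=7
  k=3: a=8, p=489, q=58

489/58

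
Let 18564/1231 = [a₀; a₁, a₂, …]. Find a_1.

12

18564 = 15·1231 + 99   →  a_0 = 15
1231 = 12·99 + 43   →  a_1 = 12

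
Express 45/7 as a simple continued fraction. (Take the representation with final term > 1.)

45 = 6×7 + 3
7 = 2×3 + 1
3 = 3×1 + 0  (stop)
So 45/7 = [6; 2, 3].

[6; 2, 3]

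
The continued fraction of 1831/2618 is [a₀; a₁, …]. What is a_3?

1831 = 0·2618 + 1831   →  a_0 = 0
2618 = 1·1831 + 787   →  a_1 = 1
1831 = 2·787 + 257   →  a_2 = 2
787 = 3·257 + 16   →  a_3 = 3

3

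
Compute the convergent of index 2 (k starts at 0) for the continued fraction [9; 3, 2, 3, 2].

65/7

Using pₖ = aₖpₖ₋₁ + pₖ₋₂, qₖ = aₖqₖ₋₁ + qₖ₋₂ (with p₋₁=1, p₋₂=0, q₋₁=0, q₋₂=1):
  k=0: a=9, p=9, q=1
  k=1: a=3, p=28, q=3
  k=2: a=2, p=65, q=7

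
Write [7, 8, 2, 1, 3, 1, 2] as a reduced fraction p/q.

Using pₖ = aₖpₖ₋₁ + pₖ₋₂ and qₖ = aₖqₖ₋₁ + qₖ₋₂:
  k=0: a=7, p=7, q=1
  k=1: a=8, p=57, q=8
  k=2: a=2, p=121, q=17
  k=3: a=1, p=178, q=25
  k=4: a=3, p=655, q=92
  k=5: a=1, p=833, q=117
  k=6: a=2, p=2321, q=326

2321/326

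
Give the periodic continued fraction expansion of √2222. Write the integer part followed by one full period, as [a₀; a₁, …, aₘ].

[47; 7, 4, 7, 94]

a₀ = ⌊√2222⌋ = 47.
With m₀=0, d₀=1 and mₖ₊₁ = dₖaₖ − mₖ, dₖ₊₁ = (n − mₖ₊₁²)/dₖ, aₖ₊₁ = ⌊(a₀+mₖ₊₁)/dₖ₊₁⌋:
  k=1: m=47, d=13, a=7
  k=2: m=44, d=22, a=4
  k=3: m=44, d=13, a=7
  k=4: m=47, d=1, a=94
d=1 and a=2a₀=94 at k=4, so the next step gives (m, d) = (47, 13) again — its k=1 value — and the period has length 4.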